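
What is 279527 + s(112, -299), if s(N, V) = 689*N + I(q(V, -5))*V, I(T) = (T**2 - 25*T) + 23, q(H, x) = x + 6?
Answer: 356994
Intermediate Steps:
q(H, x) = 6 + x
I(T) = 23 + T**2 - 25*T
s(N, V) = -V + 689*N (s(N, V) = 689*N + (23 + (6 - 5)**2 - 25*(6 - 5))*V = 689*N + (23 + 1**2 - 25*1)*V = 689*N + (23 + 1 - 25)*V = 689*N - V = -V + 689*N)
279527 + s(112, -299) = 279527 + (-1*(-299) + 689*112) = 279527 + (299 + 77168) = 279527 + 77467 = 356994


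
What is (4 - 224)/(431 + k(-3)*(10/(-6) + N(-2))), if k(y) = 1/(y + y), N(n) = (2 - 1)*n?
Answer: -3960/7769 ≈ -0.50972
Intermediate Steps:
N(n) = n (N(n) = 1*n = n)
k(y) = 1/(2*y)
(4 - 224)/(431 + k(-3)*(10/(-6) + N(-2))) = (4 - 224)/(431 + ((½)/(-3))*(10/(-6) - 2)) = -220/(431 + ((½)*(-⅓))*(10*(-⅙) - 2)) = -220/(431 - (-5/3 - 2)/6) = -220/(431 - ⅙*(-11/3)) = -220/(431 + 11/18) = -220/7769/18 = -220*18/7769 = -3960/7769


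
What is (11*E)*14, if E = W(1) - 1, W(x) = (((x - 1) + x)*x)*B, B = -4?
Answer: -770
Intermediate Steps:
W(x) = -4*x*(-1 + 2*x) (W(x) = (((x - 1) + x)*x)*(-4) = (((-1 + x) + x)*x)*(-4) = ((-1 + 2*x)*x)*(-4) = (x*(-1 + 2*x))*(-4) = -4*x*(-1 + 2*x))
E = -5 (E = 4*1*(1 - 2*1) - 1 = 4*1*(1 - 2) - 1 = 4*1*(-1) - 1 = -4 - 1 = -5)
(11*E)*14 = (11*(-5))*14 = -55*14 = -770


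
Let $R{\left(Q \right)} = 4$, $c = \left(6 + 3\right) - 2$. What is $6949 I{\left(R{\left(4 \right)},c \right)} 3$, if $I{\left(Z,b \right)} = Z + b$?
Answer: $229317$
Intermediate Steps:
$c = 7$ ($c = 9 - 2 = 7$)
$6949 I{\left(R{\left(4 \right)},c \right)} 3 = 6949 \left(4 + 7\right) 3 = 6949 \cdot 11 \cdot 3 = 6949 \cdot 33 = 229317$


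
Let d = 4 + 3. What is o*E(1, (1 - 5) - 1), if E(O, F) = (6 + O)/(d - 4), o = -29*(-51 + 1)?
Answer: 10150/3 ≈ 3383.3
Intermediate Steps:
o = 1450 (o = -29*(-50) = 1450)
d = 7
E(O, F) = 2 + O/3 (E(O, F) = (6 + O)/(7 - 4) = (6 + O)/3 = (6 + O)*(1/3) = 2 + O/3)
o*E(1, (1 - 5) - 1) = 1450*(2 + (1/3)*1) = 1450*(2 + 1/3) = 1450*(7/3) = 10150/3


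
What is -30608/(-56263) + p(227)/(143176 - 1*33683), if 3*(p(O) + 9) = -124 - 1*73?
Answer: 10041482320/18481213977 ≈ 0.54333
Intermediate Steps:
p(O) = -224/3 (p(O) = -9 + (-124 - 1*73)/3 = -9 + (-124 - 73)/3 = -9 + (1/3)*(-197) = -9 - 197/3 = -224/3)
-30608/(-56263) + p(227)/(143176 - 1*33683) = -30608/(-56263) - 224/(3*(143176 - 1*33683)) = -30608*(-1/56263) - 224/(3*(143176 - 33683)) = 30608/56263 - 224/3/109493 = 30608/56263 - 224/3*1/109493 = 30608/56263 - 224/328479 = 10041482320/18481213977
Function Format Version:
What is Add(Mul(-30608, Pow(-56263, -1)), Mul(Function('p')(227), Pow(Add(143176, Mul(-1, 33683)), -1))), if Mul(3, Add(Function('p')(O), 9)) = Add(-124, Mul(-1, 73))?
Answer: Rational(10041482320, 18481213977) ≈ 0.54333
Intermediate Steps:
Function('p')(O) = Rational(-224, 3) (Function('p')(O) = Add(-9, Mul(Rational(1, 3), Add(-124, Mul(-1, 73)))) = Add(-9, Mul(Rational(1, 3), Add(-124, -73))) = Add(-9, Mul(Rational(1, 3), -197)) = Add(-9, Rational(-197, 3)) = Rational(-224, 3))
Add(Mul(-30608, Pow(-56263, -1)), Mul(Function('p')(227), Pow(Add(143176, Mul(-1, 33683)), -1))) = Add(Mul(-30608, Pow(-56263, -1)), Mul(Rational(-224, 3), Pow(Add(143176, Mul(-1, 33683)), -1))) = Add(Mul(-30608, Rational(-1, 56263)), Mul(Rational(-224, 3), Pow(Add(143176, -33683), -1))) = Add(Rational(30608, 56263), Mul(Rational(-224, 3), Pow(109493, -1))) = Add(Rational(30608, 56263), Mul(Rational(-224, 3), Rational(1, 109493))) = Add(Rational(30608, 56263), Rational(-224, 328479)) = Rational(10041482320, 18481213977)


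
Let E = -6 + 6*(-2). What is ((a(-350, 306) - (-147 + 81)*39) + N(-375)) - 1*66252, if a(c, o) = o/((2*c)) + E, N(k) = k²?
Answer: 26924997/350 ≈ 76929.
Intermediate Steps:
E = -18 (E = -6 - 12 = -18)
a(c, o) = -18 + o/(2*c) (a(c, o) = o/((2*c)) - 18 = o*(1/(2*c)) - 18 = o/(2*c) - 18 = -18 + o/(2*c))
((a(-350, 306) - (-147 + 81)*39) + N(-375)) - 1*66252 = (((-18 + (½)*306/(-350)) - (-147 + 81)*39) + (-375)²) - 1*66252 = (((-18 + (½)*306*(-1/350)) - (-66)*39) + 140625) - 66252 = (((-18 - 153/350) - 1*(-2574)) + 140625) - 66252 = ((-6453/350 + 2574) + 140625) - 66252 = (894447/350 + 140625) - 66252 = 50113197/350 - 66252 = 26924997/350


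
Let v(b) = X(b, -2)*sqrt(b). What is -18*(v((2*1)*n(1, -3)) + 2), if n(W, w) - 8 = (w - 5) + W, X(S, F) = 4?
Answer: -36 - 72*sqrt(2) ≈ -137.82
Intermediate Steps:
n(W, w) = 3 + W + w (n(W, w) = 8 + ((w - 5) + W) = 8 + ((-5 + w) + W) = 8 + (-5 + W + w) = 3 + W + w)
v(b) = 4*sqrt(b)
-18*(v((2*1)*n(1, -3)) + 2) = -18*(4*sqrt((2*1)*(3 + 1 - 3)) + 2) = -18*(4*sqrt(2*1) + 2) = -18*(4*sqrt(2) + 2) = -18*(2 + 4*sqrt(2)) = -36 - 72*sqrt(2)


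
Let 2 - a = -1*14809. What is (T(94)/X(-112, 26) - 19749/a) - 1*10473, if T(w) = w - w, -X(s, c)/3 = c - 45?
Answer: -51711784/4937 ≈ -10474.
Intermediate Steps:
X(s, c) = 135 - 3*c (X(s, c) = -3*(c - 45) = -3*(-45 + c) = 135 - 3*c)
T(w) = 0
a = 14811 (a = 2 - (-1)*14809 = 2 - 1*(-14809) = 2 + 14809 = 14811)
(T(94)/X(-112, 26) - 19749/a) - 1*10473 = (0/(135 - 3*26) - 19749/14811) - 1*10473 = (0/(135 - 78) - 19749*1/14811) - 10473 = (0/57 - 6583/4937) - 10473 = (0*(1/57) - 6583/4937) - 10473 = (0 - 6583/4937) - 10473 = -6583/4937 - 10473 = -51711784/4937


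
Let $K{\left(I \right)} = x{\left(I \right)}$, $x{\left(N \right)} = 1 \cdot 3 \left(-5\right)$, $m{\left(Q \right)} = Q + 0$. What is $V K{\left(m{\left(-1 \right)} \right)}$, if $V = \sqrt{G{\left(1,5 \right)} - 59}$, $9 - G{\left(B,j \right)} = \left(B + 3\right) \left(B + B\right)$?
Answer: $- 15 i \sqrt{58} \approx - 114.24 i$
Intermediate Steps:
$m{\left(Q \right)} = Q$
$G{\left(B,j \right)} = 9 - 2 B \left(3 + B\right)$ ($G{\left(B,j \right)} = 9 - \left(B + 3\right) \left(B + B\right) = 9 - \left(3 + B\right) 2 B = 9 - 2 B \left(3 + B\right)$)
$x{\left(N \right)} = -15$ ($x{\left(N \right)} = 3 \left(-5\right) = -15$)
$V = i \sqrt{58}$ ($V = \sqrt{\left(9 - 6 - 2 \cdot 1^{2}\right) - 59} = \sqrt{\left(9 - 6 - 2\right) - 59} = \sqrt{1 - 59} = \sqrt{-58} = i \sqrt{58} \approx 7.6158 i$)
$K{\left(I \right)} = -15$
$V K{\left(m{\left(-1 \right)} \right)} = i \sqrt{58} \left(-15\right) = - 15 i \sqrt{58}$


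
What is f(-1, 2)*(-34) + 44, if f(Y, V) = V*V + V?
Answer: -160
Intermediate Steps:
f(Y, V) = V + V**2 (f(Y, V) = V**2 + V = V + V**2)
f(-1, 2)*(-34) + 44 = (2*(1 + 2))*(-34) + 44 = (2*3)*(-34) + 44 = 6*(-34) + 44 = -204 + 44 = -160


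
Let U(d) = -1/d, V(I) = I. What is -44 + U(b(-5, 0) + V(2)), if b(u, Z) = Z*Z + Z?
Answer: -89/2 ≈ -44.500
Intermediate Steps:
b(u, Z) = Z + Z² (b(u, Z) = Z² + Z = Z + Z²)
-44 + U(b(-5, 0) + V(2)) = -44 - 1/(0*(1 + 0) + 2) = -44 - 1/(0*1 + 2) = -44 - 1/(0 + 2) = -44 - 1/2 = -44 - 1*½ = -44 - ½ = -89/2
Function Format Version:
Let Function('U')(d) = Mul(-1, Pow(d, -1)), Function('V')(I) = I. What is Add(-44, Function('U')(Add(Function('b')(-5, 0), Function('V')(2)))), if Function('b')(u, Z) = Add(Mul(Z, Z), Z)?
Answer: Rational(-89, 2) ≈ -44.500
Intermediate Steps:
Function('b')(u, Z) = Add(Z, Pow(Z, 2)) (Function('b')(u, Z) = Add(Pow(Z, 2), Z) = Add(Z, Pow(Z, 2)))
Add(-44, Function('U')(Add(Function('b')(-5, 0), Function('V')(2)))) = Add(-44, Mul(-1, Pow(Add(Mul(0, Add(1, 0)), 2), -1))) = Add(-44, Mul(-1, Pow(Add(Mul(0, 1), 2), -1))) = Add(-44, Mul(-1, Pow(Add(0, 2), -1))) = Add(-44, Mul(-1, Pow(2, -1))) = Add(-44, Mul(-1, Rational(1, 2))) = Add(-44, Rational(-1, 2)) = Rational(-89, 2)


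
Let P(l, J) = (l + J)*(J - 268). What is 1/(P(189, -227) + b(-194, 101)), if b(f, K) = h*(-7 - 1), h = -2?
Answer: 1/18826 ≈ 5.3118e-5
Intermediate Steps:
b(f, K) = 16 (b(f, K) = -2*(-7 - 1) = -2*(-8) = 16)
P(l, J) = (-268 + J)*(J + l) (P(l, J) = (J + l)*(-268 + J) = (-268 + J)*(J + l))
1/(P(189, -227) + b(-194, 101)) = 1/(((-227)**2 - 268*(-227) - 268*189 - 227*189) + 16) = 1/((51529 + 60836 - 50652 - 42903) + 16) = 1/(18810 + 16) = 1/18826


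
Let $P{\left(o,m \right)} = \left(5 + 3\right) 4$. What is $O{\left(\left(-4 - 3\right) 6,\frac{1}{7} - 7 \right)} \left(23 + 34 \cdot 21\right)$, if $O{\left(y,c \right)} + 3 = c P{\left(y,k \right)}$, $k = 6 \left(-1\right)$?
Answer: $- \frac{1147509}{7} \approx -1.6393 \cdot 10^{5}$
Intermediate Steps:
$k = -6$
$P{\left(o,m \right)} = 32$ ($P{\left(o,m \right)} = 8 \cdot 4 = 32$)
$O{\left(y,c \right)} = -3 + 32 c$ ($O{\left(y,c \right)} = -3 + c 32 = -3 + 32 c$)
$O{\left(\left(-4 - 3\right) 6,\frac{1}{7} - 7 \right)} \left(23 + 34 \cdot 21\right) = \left(-3 + 32 \left(\frac{1}{7} - 7\right)\right) \left(23 + 34 \cdot 21\right) = \left(-3 + 32 \left(\frac{1}{7} - 7\right)\right) \left(23 + 714\right) = \left(-3 + 32 \left(- \frac{48}{7}\right)\right) 737 = \left(-3 - \frac{1536}{7}\right) 737 = \left(- \frac{1557}{7}\right) 737 = - \frac{1147509}{7}$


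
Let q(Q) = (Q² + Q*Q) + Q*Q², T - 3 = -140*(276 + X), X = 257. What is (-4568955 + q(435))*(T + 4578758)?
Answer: 351874169734170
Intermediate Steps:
T = -74617 (T = 3 - 140*(276 + 257) = 3 - 140*533 = 3 - 74620 = -74617)
q(Q) = Q³ + 2*Q² (q(Q) = (Q² + Q²) + Q³ = 2*Q² + Q³ = Q³ + 2*Q²)
(-4568955 + q(435))*(T + 4578758) = (-4568955 + 435²*(2 + 435))*(-74617 + 4578758) = (-4568955 + 189225*437)*4504141 = (-4568955 + 82691325)*4504141 = 78122370*4504141 = 351874169734170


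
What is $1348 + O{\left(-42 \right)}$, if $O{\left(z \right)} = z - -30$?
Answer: $1336$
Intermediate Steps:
$O{\left(z \right)} = 30 + z$ ($O{\left(z \right)} = z + 30 = 30 + z$)
$1348 + O{\left(-42 \right)} = 1348 + \left(30 - 42\right) = 1348 - 12 = 1336$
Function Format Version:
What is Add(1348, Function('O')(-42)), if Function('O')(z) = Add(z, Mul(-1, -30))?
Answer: 1336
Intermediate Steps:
Function('O')(z) = Add(30, z) (Function('O')(z) = Add(z, 30) = Add(30, z))
Add(1348, Function('O')(-42)) = Add(1348, Add(30, -42)) = Add(1348, -12) = 1336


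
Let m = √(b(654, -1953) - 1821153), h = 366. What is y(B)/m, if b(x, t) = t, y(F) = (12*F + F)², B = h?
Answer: -3773094*I*√1823106/303851 ≈ -16767.0*I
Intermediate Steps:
B = 366
y(F) = 169*F² (y(F) = (13*F)² = 169*F²)
m = I*√1823106 (m = √(-1953 - 1821153) = √(-1823106) = I*√1823106 ≈ 1350.2*I)
y(B)/m = (169*366²)/((I*√1823106)) = (169*133956)*(-I*√1823106/1823106) = 22638564*(-I*√1823106/1823106) = -3773094*I*√1823106/303851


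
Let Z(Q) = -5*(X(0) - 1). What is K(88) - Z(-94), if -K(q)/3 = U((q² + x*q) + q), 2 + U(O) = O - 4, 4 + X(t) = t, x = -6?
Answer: -21919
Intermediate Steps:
X(t) = -4 + t
Z(Q) = 25 (Z(Q) = -5*((-4 + 0) - 1) = -5*(-4 - 1) = -5*(-5) = 25)
U(O) = -6 + O (U(O) = -2 + (O - 4) = -2 + (-4 + O) = -6 + O)
K(q) = 18 - 3*q² + 15*q (K(q) = -3*(-6 + ((q² - 6*q) + q)) = -3*(-6 + (q² - 5*q)) = -3*(-6 + q² - 5*q) = 18 - 3*q² + 15*q)
K(88) - Z(-94) = (18 - 3*88*(-5 + 88)) - 1*25 = (18 - 3*88*83) - 25 = (18 - 21912) - 25 = -21894 - 25 = -21919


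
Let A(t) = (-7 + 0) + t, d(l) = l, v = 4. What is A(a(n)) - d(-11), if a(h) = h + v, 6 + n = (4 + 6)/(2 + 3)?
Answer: 4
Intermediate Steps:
n = -4 (n = -6 + (4 + 6)/(2 + 3) = -6 + 10/5 = -6 + 10*(⅕) = -6 + 2 = -4)
a(h) = 4 + h (a(h) = h + 4 = 4 + h)
A(t) = -7 + t
A(a(n)) - d(-11) = (-7 + (4 - 4)) - 1*(-11) = (-7 + 0) + 11 = -7 + 11 = 4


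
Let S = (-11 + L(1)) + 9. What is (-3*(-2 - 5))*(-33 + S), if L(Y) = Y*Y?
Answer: -714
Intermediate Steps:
L(Y) = Y²
S = -1 (S = (-11 + 1²) + 9 = (-11 + 1) + 9 = -10 + 9 = -1)
(-3*(-2 - 5))*(-33 + S) = (-3*(-2 - 5))*(-33 - 1) = -3*(-7)*(-34) = 21*(-34) = -714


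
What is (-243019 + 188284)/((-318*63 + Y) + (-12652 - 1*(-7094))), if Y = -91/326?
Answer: 17843610/8343083 ≈ 2.1387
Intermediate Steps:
Y = -91/326 (Y = -91*1/326 = -91/326 ≈ -0.27914)
(-243019 + 188284)/((-318*63 + Y) + (-12652 - 1*(-7094))) = (-243019 + 188284)/((-318*63 - 91/326) + (-12652 - 1*(-7094))) = -54735/((-20034 - 91/326) + (-12652 + 7094)) = -54735/(-6531175/326 - 5558) = -54735/(-8343083/326) = -54735*(-326/8343083) = 17843610/8343083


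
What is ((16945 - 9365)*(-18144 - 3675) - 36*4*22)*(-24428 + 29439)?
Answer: -828775243068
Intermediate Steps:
((16945 - 9365)*(-18144 - 3675) - 36*4*22)*(-24428 + 29439) = (7580*(-21819) - 144*22)*5011 = (-165388020 - 3168)*5011 = -165391188*5011 = -828775243068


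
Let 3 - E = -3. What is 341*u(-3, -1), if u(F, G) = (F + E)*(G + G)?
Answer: -2046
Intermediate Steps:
E = 6 (E = 3 - 1*(-3) = 3 + 3 = 6)
u(F, G) = 2*G*(6 + F) (u(F, G) = (F + 6)*(G + G) = (6 + F)*(2*G) = 2*G*(6 + F))
341*u(-3, -1) = 341*(2*(-1)*(6 - 3)) = 341*(2*(-1)*3) = 341*(-6) = -2046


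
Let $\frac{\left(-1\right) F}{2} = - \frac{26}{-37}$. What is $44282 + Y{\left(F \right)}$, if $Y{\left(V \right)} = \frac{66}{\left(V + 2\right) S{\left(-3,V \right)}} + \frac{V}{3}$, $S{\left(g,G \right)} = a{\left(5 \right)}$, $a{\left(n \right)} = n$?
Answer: $\frac{24588571}{555} \approx 44304.0$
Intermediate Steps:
$F = - \frac{52}{37}$ ($F = - 2 \left(- \frac{26}{-37}\right) = - 2 \left(\left(-26\right) \left(- \frac{1}{37}\right)\right) = \left(-2\right) \frac{26}{37} = - \frac{52}{37} \approx -1.4054$)
$S{\left(g,G \right)} = 5$
$Y{\left(V \right)} = \frac{66}{10 + 5 V} + \frac{V}{3}$ ($Y{\left(V \right)} = \frac{66}{\left(V + 2\right) 5} + \frac{V}{3} = \frac{66}{\left(2 + V\right) 5} + V \frac{1}{3} = \frac{66}{10 + 5 V} + \frac{V}{3}$)
$44282 + Y{\left(F \right)} = 44282 + \frac{198 + 5 \left(- \frac{52}{37}\right)^{2} + 10 \left(- \frac{52}{37}\right)}{15 \left(2 - \frac{52}{37}\right)} = 44282 + \frac{198 + 5 \cdot \frac{2704}{1369} - \frac{520}{37}}{15 \cdot \frac{22}{37}} = 44282 + \frac{1}{15} \cdot \frac{37}{22} \left(198 + \frac{13520}{1369} - \frac{520}{37}\right) = 44282 + \frac{1}{15} \cdot \frac{37}{22} \cdot \frac{265342}{1369} = 44282 + \frac{12061}{555} = \frac{24588571}{555}$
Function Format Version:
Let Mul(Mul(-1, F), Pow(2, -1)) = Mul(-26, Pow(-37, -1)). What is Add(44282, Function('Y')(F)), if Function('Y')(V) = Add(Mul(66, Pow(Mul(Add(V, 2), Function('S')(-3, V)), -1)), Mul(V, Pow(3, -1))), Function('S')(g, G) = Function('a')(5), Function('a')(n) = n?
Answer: Rational(24588571, 555) ≈ 44304.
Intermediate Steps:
F = Rational(-52, 37) (F = Mul(-2, Mul(-26, Pow(-37, -1))) = Mul(-2, Mul(-26, Rational(-1, 37))) = Mul(-2, Rational(26, 37)) = Rational(-52, 37) ≈ -1.4054)
Function('S')(g, G) = 5
Function('Y')(V) = Add(Mul(66, Pow(Add(10, Mul(5, V)), -1)), Mul(Rational(1, 3), V)) (Function('Y')(V) = Add(Mul(66, Pow(Mul(Add(V, 2), 5), -1)), Mul(V, Pow(3, -1))) = Add(Mul(66, Pow(Mul(Add(2, V), 5), -1)), Mul(V, Rational(1, 3))) = Add(Mul(66, Pow(Add(10, Mul(5, V)), -1)), Mul(Rational(1, 3), V)))
Add(44282, Function('Y')(F)) = Add(44282, Mul(Rational(1, 15), Pow(Add(2, Rational(-52, 37)), -1), Add(198, Mul(5, Pow(Rational(-52, 37), 2)), Mul(10, Rational(-52, 37))))) = Add(44282, Mul(Rational(1, 15), Pow(Rational(22, 37), -1), Add(198, Mul(5, Rational(2704, 1369)), Rational(-520, 37)))) = Add(44282, Mul(Rational(1, 15), Rational(37, 22), Add(198, Rational(13520, 1369), Rational(-520, 37)))) = Add(44282, Mul(Rational(1, 15), Rational(37, 22), Rational(265342, 1369))) = Add(44282, Rational(12061, 555)) = Rational(24588571, 555)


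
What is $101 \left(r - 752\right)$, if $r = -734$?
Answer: $-150086$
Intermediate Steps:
$101 \left(r - 752\right) = 101 \left(-734 - 752\right) = 101 \left(-1486\right) = -150086$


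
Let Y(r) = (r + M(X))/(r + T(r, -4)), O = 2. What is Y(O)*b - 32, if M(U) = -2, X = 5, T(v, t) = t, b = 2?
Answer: -32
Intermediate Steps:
Y(r) = (-2 + r)/(-4 + r) (Y(r) = (r - 2)/(r - 4) = (-2 + r)/(-4 + r))
Y(O)*b - 32 = ((-2 + 2)/(-4 + 2))*2 - 32 = (0/(-2))*2 - 32 = -1/2*0*2 - 32 = 0*2 - 32 = 0 - 32 = -32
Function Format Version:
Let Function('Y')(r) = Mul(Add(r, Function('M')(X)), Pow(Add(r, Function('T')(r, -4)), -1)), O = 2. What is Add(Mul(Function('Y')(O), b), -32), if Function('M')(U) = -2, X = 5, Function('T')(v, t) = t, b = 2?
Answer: -32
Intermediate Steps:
Function('Y')(r) = Mul(Pow(Add(-4, r), -1), Add(-2, r)) (Function('Y')(r) = Mul(Add(r, -2), Pow(Add(r, -4), -1)) = Mul(Add(-2, r), Pow(Add(-4, r), -1)) = Mul(Pow(Add(-4, r), -1), Add(-2, r)))
Add(Mul(Function('Y')(O), b), -32) = Add(Mul(Mul(Pow(Add(-4, 2), -1), Add(-2, 2)), 2), -32) = Add(Mul(Mul(Pow(-2, -1), 0), 2), -32) = Add(Mul(Mul(Rational(-1, 2), 0), 2), -32) = Add(Mul(0, 2), -32) = Add(0, -32) = -32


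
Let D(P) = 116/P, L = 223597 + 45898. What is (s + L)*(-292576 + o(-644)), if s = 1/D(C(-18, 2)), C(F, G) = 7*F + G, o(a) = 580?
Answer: -2282043346704/29 ≈ -7.8691e+10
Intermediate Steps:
C(F, G) = G + 7*F
L = 269495
s = -31/29 (s = 1/(116/(2 + 7*(-18))) = 1/(116/(2 - 126)) = 1/(116/(-124)) = 1/(116*(-1/124)) = 1/(-29/31) = -31/29 ≈ -1.0690)
(s + L)*(-292576 + o(-644)) = (-31/29 + 269495)*(-292576 + 580) = (7815324/29)*(-291996) = -2282043346704/29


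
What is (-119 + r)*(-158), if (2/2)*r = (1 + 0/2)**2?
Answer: 18644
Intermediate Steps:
r = 1 (r = (1 + 0/2)**2 = (1 + 0*(1/2))**2 = (1 + 0)**2 = 1**2 = 1)
(-119 + r)*(-158) = (-119 + 1)*(-158) = -118*(-158) = 18644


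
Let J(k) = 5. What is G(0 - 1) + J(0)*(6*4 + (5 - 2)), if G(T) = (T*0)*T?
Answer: 135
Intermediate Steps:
G(T) = 0 (G(T) = 0*T = 0)
G(0 - 1) + J(0)*(6*4 + (5 - 2)) = 0 + 5*(6*4 + (5 - 2)) = 0 + 5*(24 + 3) = 0 + 5*27 = 0 + 135 = 135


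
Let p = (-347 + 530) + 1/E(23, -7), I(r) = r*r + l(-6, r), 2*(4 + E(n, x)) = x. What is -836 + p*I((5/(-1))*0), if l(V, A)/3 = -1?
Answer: -6923/5 ≈ -1384.6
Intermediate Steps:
E(n, x) = -4 + x/2
l(V, A) = -3 (l(V, A) = 3*(-1) = -3)
I(r) = -3 + r**2 (I(r) = r*r - 3 = r**2 - 3 = -3 + r**2)
p = 2743/15 (p = (-347 + 530) + 1/(-4 + (1/2)*(-7)) = 183 + 1/(-4 - 7/2) = 183 + 1/(-15/2) = 183 - 2/15 = 2743/15 ≈ 182.87)
-836 + p*I((5/(-1))*0) = -836 + 2743*(-3 + ((5/(-1))*0)**2)/15 = -836 + 2743*(-3 + ((5*(-1))*0)**2)/15 = -836 + 2743*(-3 + (-5*0)**2)/15 = -836 + 2743*(-3 + 0**2)/15 = -836 + 2743*(-3 + 0)/15 = -836 + (2743/15)*(-3) = -836 - 2743/5 = -6923/5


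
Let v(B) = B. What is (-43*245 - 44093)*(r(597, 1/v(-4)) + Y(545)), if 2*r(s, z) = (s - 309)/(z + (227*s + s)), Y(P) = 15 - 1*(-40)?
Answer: -1635892327748/544463 ≈ -3.0046e+6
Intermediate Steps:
Y(P) = 55 (Y(P) = 15 + 40 = 55)
r(s, z) = (-309 + s)/(2*(z + 228*s)) (r(s, z) = ((s - 309)/(z + (227*s + s)))/2 = ((-309 + s)/(z + 228*s))/2 = (-309 + s)/(2*(z + 228*s)))
(-43*245 - 44093)*(r(597, 1/v(-4)) + Y(545)) = (-43*245 - 44093)*((-309 + 597)/(2*(1/(-4) + 228*597)) + 55) = (-10535 - 44093)*((½)*288/(-¼ + 136116) + 55) = -54628*((½)*288/(544463/4) + 55) = -54628*((½)*(4/544463)*288 + 55) = -54628*(576/544463 + 55) = -54628*29946041/544463 = -1635892327748/544463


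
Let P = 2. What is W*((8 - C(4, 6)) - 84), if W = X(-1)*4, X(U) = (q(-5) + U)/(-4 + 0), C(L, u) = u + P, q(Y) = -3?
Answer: -336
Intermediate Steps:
C(L, u) = 2 + u (C(L, u) = u + 2 = 2 + u)
X(U) = 3/4 - U/4 (X(U) = (-3 + U)/(-4 + 0) = (-3 + U)/(-4) = (-3 + U)*(-1/4) = 3/4 - U/4)
W = 4 (W = (3/4 - 1/4*(-1))*4 = (3/4 + 1/4)*4 = 1*4 = 4)
W*((8 - C(4, 6)) - 84) = 4*((8 - (2 + 6)) - 84) = 4*((8 - 1*8) - 84) = 4*((8 - 8) - 84) = 4*(0 - 84) = 4*(-84) = -336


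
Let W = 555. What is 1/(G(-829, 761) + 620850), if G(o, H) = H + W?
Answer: 1/622166 ≈ 1.6073e-6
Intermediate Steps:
G(o, H) = 555 + H (G(o, H) = H + 555 = 555 + H)
1/(G(-829, 761) + 620850) = 1/((555 + 761) + 620850) = 1/(1316 + 620850) = 1/622166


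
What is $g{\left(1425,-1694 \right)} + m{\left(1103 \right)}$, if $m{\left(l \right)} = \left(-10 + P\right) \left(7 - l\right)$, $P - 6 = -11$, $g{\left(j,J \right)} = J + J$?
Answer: $13052$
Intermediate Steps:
$g{\left(j,J \right)} = 2 J$
$P = -5$ ($P = 6 - 11 = -5$)
$m{\left(l \right)} = -105 + 15 l$ ($m{\left(l \right)} = \left(-10 - 5\right) \left(7 - l\right) = - 15 \left(7 - l\right) = -105 + 15 l$)
$g{\left(1425,-1694 \right)} + m{\left(1103 \right)} = 2 \left(-1694\right) + \left(-105 + 15 \cdot 1103\right) = -3388 + \left(-105 + 16545\right) = -3388 + 16440 = 13052$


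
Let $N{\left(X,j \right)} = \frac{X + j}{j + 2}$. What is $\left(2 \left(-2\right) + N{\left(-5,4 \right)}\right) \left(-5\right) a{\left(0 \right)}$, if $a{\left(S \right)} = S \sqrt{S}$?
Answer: $0$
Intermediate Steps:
$N{\left(X,j \right)} = \frac{X + j}{2 + j}$
$a{\left(S \right)} = S^{\frac{3}{2}}$
$\left(2 \left(-2\right) + N{\left(-5,4 \right)}\right) \left(-5\right) a{\left(0 \right)} = \left(2 \left(-2\right) + \frac{-5 + 4}{2 + 4}\right) \left(-5\right) 0^{\frac{3}{2}} = \left(-4 + \frac{1}{6} \left(-1\right)\right) \left(-5\right) 0 = \left(-4 - \frac{1}{6}\right) \left(-5\right) 0 = \left(- \frac{25}{6}\right) \left(-5\right) 0 = \frac{125}{6} \cdot 0 = 0$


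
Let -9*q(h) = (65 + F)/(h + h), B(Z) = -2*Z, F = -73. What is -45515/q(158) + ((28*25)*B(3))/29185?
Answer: -188892121785/11674 ≈ -1.6181e+7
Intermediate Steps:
q(h) = 4/(9*h) (q(h) = -(65 - 73)/(9*(h + h)) = -(-8)/(9*(2*h)) = -(-8)*1/(2*h)/9 = -(-4)/(9*h) = 4/(9*h))
-45515/q(158) + ((28*25)*B(3))/29185 = -45515/((4/9)/158) + ((28*25)*(-2*3))/29185 = -45515/((4/9)*(1/158)) + (700*(-6))*(1/29185) = -45515/2/711 - 4200*1/29185 = -45515*711/2 - 840/5837 = -32361165/2 - 840/5837 = -188892121785/11674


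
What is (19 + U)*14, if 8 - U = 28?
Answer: -14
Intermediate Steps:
U = -20 (U = 8 - 1*28 = 8 - 28 = -20)
(19 + U)*14 = (19 - 20)*14 = -1*14 = -14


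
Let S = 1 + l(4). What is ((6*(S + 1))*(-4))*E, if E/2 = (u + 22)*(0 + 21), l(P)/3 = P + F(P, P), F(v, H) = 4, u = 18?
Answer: -1048320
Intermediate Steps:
l(P) = 12 + 3*P (l(P) = 3*(P + 4) = 3*(4 + P) = 12 + 3*P)
E = 1680 (E = 2*((18 + 22)*(0 + 21)) = 2*(40*21) = 2*840 = 1680)
S = 25 (S = 1 + (12 + 3*4) = 1 + (12 + 12) = 1 + 24 = 25)
((6*(S + 1))*(-4))*E = ((6*(25 + 1))*(-4))*1680 = ((6*26)*(-4))*1680 = (156*(-4))*1680 = -624*1680 = -1048320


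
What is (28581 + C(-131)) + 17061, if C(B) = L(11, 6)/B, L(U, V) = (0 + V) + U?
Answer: 5979085/131 ≈ 45642.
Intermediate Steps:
L(U, V) = U + V (L(U, V) = V + U = U + V)
C(B) = 17/B (C(B) = (11 + 6)/B = 17/B)
(28581 + C(-131)) + 17061 = (28581 + 17/(-131)) + 17061 = (28581 + 17*(-1/131)) + 17061 = (28581 - 17/131) + 17061 = 3744094/131 + 17061 = 5979085/131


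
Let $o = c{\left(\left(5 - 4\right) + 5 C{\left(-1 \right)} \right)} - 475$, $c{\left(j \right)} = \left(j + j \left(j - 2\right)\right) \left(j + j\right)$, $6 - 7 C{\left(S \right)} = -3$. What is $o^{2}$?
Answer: $\frac{6469789225}{117649} \approx 54992.0$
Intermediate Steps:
$C{\left(S \right)} = \frac{9}{7}$ ($C{\left(S \right)} = \frac{6}{7} - - \frac{3}{7} = \frac{6}{7} + \frac{3}{7} = \frac{9}{7}$)
$c{\left(j \right)} = 2 j \left(j + j \left(-2 + j\right)\right)$ ($c{\left(j \right)} = \left(j + j \left(-2 + j\right)\right) 2 j = 2 j \left(j + j \left(-2 + j\right)\right)$)
$o = \frac{80435}{343}$ ($o = 2 \left(\left(5 - 4\right) + 5 \cdot \frac{9}{7}\right)^{2} \left(-1 + \left(\left(5 - 4\right) + 5 \cdot \frac{9}{7}\right)\right) - 475 = 2 \left(1 + \frac{45}{7}\right)^{2} \left(-1 + \left(1 + \frac{45}{7}\right)\right) - 475 = 2 \left(\frac{52}{7}\right)^{2} \left(-1 + \frac{52}{7}\right) - 475 = 2 \cdot \frac{2704}{49} \cdot \frac{45}{7} - 475 = \frac{243360}{343} - 475 = \frac{80435}{343} \approx 234.5$)
$o^{2} = \left(\frac{80435}{343}\right)^{2} = \frac{6469789225}{117649}$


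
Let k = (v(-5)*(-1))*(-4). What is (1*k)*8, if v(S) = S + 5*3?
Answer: 320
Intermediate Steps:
v(S) = 15 + S (v(S) = S + 15 = 15 + S)
k = 40 (k = ((15 - 5)*(-1))*(-4) = (10*(-1))*(-4) = -10*(-4) = 40)
(1*k)*8 = (1*40)*8 = 40*8 = 320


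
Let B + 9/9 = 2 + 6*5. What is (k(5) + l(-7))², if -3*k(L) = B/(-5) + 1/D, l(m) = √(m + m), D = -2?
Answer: -8111/900 + 67*I*√14/15 ≈ -9.0122 + 16.713*I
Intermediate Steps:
B = 31 (B = -1 + (2 + 6*5) = -1 + (2 + 30) = -1 + 32 = 31)
l(m) = √2*√m (l(m) = √(2*m) = √2*√m)
k(L) = 67/30 (k(L) = -(31/(-5) + 1/(-2))/3 = -(31*(-⅕) + 1*(-½))/3 = -(-31/5 - ½)/3 = -⅓*(-67/10) = 67/30)
(k(5) + l(-7))² = (67/30 + √2*√(-7))² = (67/30 + √2*(I*√7))² = (67/30 + I*√14)²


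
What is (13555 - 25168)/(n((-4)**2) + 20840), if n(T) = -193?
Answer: -11613/20647 ≈ -0.56245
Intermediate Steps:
(13555 - 25168)/(n((-4)**2) + 20840) = (13555 - 25168)/(-193 + 20840) = -11613/20647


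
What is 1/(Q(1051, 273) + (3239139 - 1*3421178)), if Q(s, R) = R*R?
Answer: -1/107510 ≈ -9.3015e-6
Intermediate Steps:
Q(s, R) = R**2
1/(Q(1051, 273) + (3239139 - 1*3421178)) = 1/(273**2 + (3239139 - 1*3421178)) = 1/(74529 + (3239139 - 3421178)) = 1/(74529 - 182039) = 1/(-107510) = -1/107510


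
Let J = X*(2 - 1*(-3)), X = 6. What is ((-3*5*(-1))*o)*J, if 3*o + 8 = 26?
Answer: 2700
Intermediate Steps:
o = 6 (o = -8/3 + (⅓)*26 = -8/3 + 26/3 = 6)
J = 30 (J = 6*(2 - 1*(-3)) = 6*(2 + 3) = 6*5 = 30)
((-3*5*(-1))*o)*J = ((-3*5*(-1))*6)*30 = (-15*(-1)*6)*30 = (15*6)*30 = 90*30 = 2700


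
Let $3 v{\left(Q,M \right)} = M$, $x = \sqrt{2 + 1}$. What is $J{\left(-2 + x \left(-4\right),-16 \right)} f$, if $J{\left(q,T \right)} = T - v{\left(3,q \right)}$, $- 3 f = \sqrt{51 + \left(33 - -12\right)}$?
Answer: $- \frac{16 \sqrt{2}}{3} + \frac{184 \sqrt{6}}{9} \approx 42.536$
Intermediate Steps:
$x = \sqrt{3} \approx 1.732$
$v{\left(Q,M \right)} = \frac{M}{3}$
$f = - \frac{4 \sqrt{6}}{3}$ ($f = - \frac{\sqrt{51 + \left(33 - -12\right)}}{3} = - \frac{\sqrt{51 + \left(33 + 12\right)}}{3} = - \frac{\sqrt{51 + 45}}{3} = - \frac{\sqrt{96}}{3} = - \frac{4 \sqrt{6}}{3} \approx -3.266$)
$J{\left(q,T \right)} = T - \frac{q}{3}$
$J{\left(-2 + x \left(-4\right),-16 \right)} f = \left(-16 - \frac{-2 + \sqrt{3} \left(-4\right)}{3}\right) \left(- \frac{4 \sqrt{6}}{3}\right) = \left(-16 - \frac{-2 - 4 \sqrt{3}}{3}\right) \left(- \frac{4 \sqrt{6}}{3}\right) = \left(-16 + \left(\frac{2}{3} + \frac{4 \sqrt{3}}{3}\right)\right) \left(- \frac{4 \sqrt{6}}{3}\right) = \left(- \frac{46}{3} + \frac{4 \sqrt{3}}{3}\right) \left(- \frac{4 \sqrt{6}}{3}\right) = - \frac{4 \sqrt{6} \left(- \frac{46}{3} + \frac{4 \sqrt{3}}{3}\right)}{3}$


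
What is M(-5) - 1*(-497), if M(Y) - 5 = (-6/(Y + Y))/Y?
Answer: 12547/25 ≈ 501.88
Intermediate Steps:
M(Y) = 5 - 3/Y**2 (M(Y) = 5 + (-6/(Y + Y))/Y = 5 + (-6*1/(2*Y))/Y = 5 + (-3/Y)/Y = 5 - 3/Y**2)
M(-5) - 1*(-497) = (5 - 3/(-5)**2) - 1*(-497) = (5 - 3*1/25) + 497 = (5 - 3/25) + 497 = 122/25 + 497 = 12547/25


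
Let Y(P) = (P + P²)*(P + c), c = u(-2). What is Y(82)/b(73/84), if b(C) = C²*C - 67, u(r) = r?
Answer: -322715473920/39322151 ≈ -8207.0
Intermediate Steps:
c = -2
Y(P) = (-2 + P)*(P + P²) (Y(P) = (P + P²)*(P - 2) = (P + P²)*(-2 + P) = (-2 + P)*(P + P²))
b(C) = -67 + C³ (b(C) = C³ - 67 = -67 + C³)
Y(82)/b(73/84) = (82*(-2 + 82² - 1*82))/(-67 + (73/84)³) = (82*(-2 + 6724 - 82))/(-67 + (73*(1/84))³) = (82*6640)/(-67 + (73/84)³) = 544480/(-67 + 389017/592704) = 544480/(-39322151/592704) = 544480*(-592704/39322151) = -322715473920/39322151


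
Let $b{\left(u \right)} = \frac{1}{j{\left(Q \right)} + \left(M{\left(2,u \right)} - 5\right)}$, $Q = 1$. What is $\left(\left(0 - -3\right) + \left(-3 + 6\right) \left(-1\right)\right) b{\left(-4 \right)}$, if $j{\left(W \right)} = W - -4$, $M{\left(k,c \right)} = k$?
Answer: $0$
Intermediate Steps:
$j{\left(W \right)} = 4 + W$ ($j{\left(W \right)} = W + 4 = 4 + W$)
$b{\left(u \right)} = \frac{1}{2}$ ($b{\left(u \right)} = \frac{1}{\left(4 + 1\right) + \left(2 - 5\right)} = \frac{1}{5 - 3} = \frac{1}{2}$)
$\left(\left(0 - -3\right) + \left(-3 + 6\right) \left(-1\right)\right) b{\left(-4 \right)} = \left(\left(0 - -3\right) + \left(-3 + 6\right) \left(-1\right)\right) \frac{1}{2} = \left(\left(0 + 3\right) + 3 \left(-1\right)\right) \frac{1}{2} = \left(3 - 3\right) \frac{1}{2} = 0 \cdot \frac{1}{2} = 0$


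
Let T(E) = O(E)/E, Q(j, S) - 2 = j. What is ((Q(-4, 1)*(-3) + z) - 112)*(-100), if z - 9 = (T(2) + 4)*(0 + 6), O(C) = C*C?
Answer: 6100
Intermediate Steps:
Q(j, S) = 2 + j
O(C) = C**2
T(E) = E (T(E) = E**2/E = E)
z = 45 (z = 9 + (2 + 4)*(0 + 6) = 9 + 6*6 = 9 + 36 = 45)
((Q(-4, 1)*(-3) + z) - 112)*(-100) = (((2 - 4)*(-3) + 45) - 112)*(-100) = ((-2*(-3) + 45) - 112)*(-100) = ((6 + 45) - 112)*(-100) = (51 - 112)*(-100) = -61*(-100) = 6100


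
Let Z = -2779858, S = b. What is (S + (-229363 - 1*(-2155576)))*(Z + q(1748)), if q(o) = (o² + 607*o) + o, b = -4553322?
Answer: -3516201498870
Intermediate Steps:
S = -4553322
q(o) = o² + 608*o
(S + (-229363 - 1*(-2155576)))*(Z + q(1748)) = (-4553322 + (-229363 - 1*(-2155576)))*(-2779858 + 1748*(608 + 1748)) = (-4553322 + (-229363 + 2155576))*(-2779858 + 1748*2356) = (-4553322 + 1926213)*(-2779858 + 4118288) = -2627109*1338430 = -3516201498870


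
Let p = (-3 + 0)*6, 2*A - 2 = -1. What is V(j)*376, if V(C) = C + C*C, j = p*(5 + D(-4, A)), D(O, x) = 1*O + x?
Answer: 263952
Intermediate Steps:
A = ½ (A = 1 + (½)*(-1) = 1 - ½ = ½ ≈ 0.50000)
D(O, x) = O + x
p = -18 (p = -3*6 = -18)
j = -27 (j = -18*(5 + (-4 + ½)) = -18*(5 - 7/2) = -18*3/2 = -27)
V(C) = C + C²
V(j)*376 = -27*(1 - 27)*376 = -27*(-26)*376 = 702*376 = 263952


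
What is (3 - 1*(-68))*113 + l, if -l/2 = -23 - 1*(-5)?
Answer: 8059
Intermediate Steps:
l = 36 (l = -2*(-23 - 1*(-5)) = -2*(-23 + 5) = -2*(-18) = 36)
(3 - 1*(-68))*113 + l = (3 - 1*(-68))*113 + 36 = (3 + 68)*113 + 36 = 71*113 + 36 = 8023 + 36 = 8059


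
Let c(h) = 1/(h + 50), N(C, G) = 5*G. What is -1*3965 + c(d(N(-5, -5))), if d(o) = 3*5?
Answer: -257724/65 ≈ -3965.0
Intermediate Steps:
d(o) = 15
c(h) = 1/(50 + h)
-1*3965 + c(d(N(-5, -5))) = -1*3965 + 1/(50 + 15) = -3965 + 1/65 = -257724/65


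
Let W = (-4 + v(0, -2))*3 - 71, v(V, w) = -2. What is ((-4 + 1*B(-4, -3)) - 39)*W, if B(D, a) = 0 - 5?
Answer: 4272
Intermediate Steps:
B(D, a) = -5
W = -89 (W = (-4 - 2)*3 - 71 = -6*3 - 71 = -18 - 71 = -89)
((-4 + 1*B(-4, -3)) - 39)*W = ((-4 + 1*(-5)) - 39)*(-89) = ((-4 - 5) - 39)*(-89) = (-9 - 39)*(-89) = -48*(-89) = 4272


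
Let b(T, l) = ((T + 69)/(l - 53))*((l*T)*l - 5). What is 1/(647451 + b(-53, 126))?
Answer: 73/33800995 ≈ 2.1597e-6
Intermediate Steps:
b(T, l) = (-5 + T*l²)*(69 + T)/(-53 + l) (b(T, l) = ((69 + T)/(-53 + l))*((T*l)*l - 5) = ((69 + T)/(-53 + l))*(T*l² - 5) = ((69 + T)/(-53 + l))*(-5 + T*l²) = (-5 + T*l²)*(69 + T)/(-53 + l))
1/(647451 + b(-53, 126)) = 1/(647451 + (-345 - 5*(-53) + (-53)²*126² + 69*(-53)*126²)/(-53 + 126)) = 1/(647451 + (-345 + 265 + 2809*15876 + 69*(-53)*15876)/73) = 1/(647451 + (-345 + 265 + 44595684 - 58058532)/73) = 1/(647451 + (1/73)*(-13462928)) = 1/(647451 - 13462928/73) = 1/(33800995/73) = 73/33800995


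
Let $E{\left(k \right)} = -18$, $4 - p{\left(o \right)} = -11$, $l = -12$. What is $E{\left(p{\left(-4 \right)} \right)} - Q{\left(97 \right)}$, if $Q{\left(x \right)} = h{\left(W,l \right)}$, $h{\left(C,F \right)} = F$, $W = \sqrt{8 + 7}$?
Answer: $-6$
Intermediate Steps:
$W = \sqrt{15} \approx 3.873$
$p{\left(o \right)} = 15$ ($p{\left(o \right)} = 4 - -11 = 4 + 11 = 15$)
$Q{\left(x \right)} = -12$
$E{\left(p{\left(-4 \right)} \right)} - Q{\left(97 \right)} = -18 - -12 = -18 + 12 = -6$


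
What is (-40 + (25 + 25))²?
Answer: 100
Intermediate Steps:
(-40 + (25 + 25))² = (-40 + 50)² = 10² = 100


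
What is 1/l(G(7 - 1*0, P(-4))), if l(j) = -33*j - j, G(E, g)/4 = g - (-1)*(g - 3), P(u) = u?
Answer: 1/1496 ≈ 0.00066845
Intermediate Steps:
G(E, g) = -12 + 8*g (G(E, g) = 4*(g - (-1)*(g - 3)) = 4*(g - (-1)*(-3 + g)) = 4*(g - (3 - g)) = 4*(g + (-3 + g)) = 4*(-3 + 2*g) = -12 + 8*g)
l(j) = -34*j
1/l(G(7 - 1*0, P(-4))) = 1/(-34*(-12 + 8*(-4))) = 1/(-34*(-12 - 32)) = 1/(-34*(-44)) = 1/1496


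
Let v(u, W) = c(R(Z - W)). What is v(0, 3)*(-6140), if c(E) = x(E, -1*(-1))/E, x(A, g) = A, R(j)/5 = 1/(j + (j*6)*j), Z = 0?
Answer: -6140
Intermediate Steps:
R(j) = 5/(j + 6*j²) (R(j) = 5/(j + (j*6)*j) = 5/(j + (6*j)*j) = 5/(j + 6*j²))
c(E) = 1 (c(E) = E/E = 1)
v(u, W) = 1
v(0, 3)*(-6140) = 1*(-6140) = -6140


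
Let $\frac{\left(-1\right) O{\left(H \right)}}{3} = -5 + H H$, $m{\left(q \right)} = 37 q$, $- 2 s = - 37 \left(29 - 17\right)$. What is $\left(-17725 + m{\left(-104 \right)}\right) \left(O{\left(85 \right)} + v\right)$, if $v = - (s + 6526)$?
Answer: $612845784$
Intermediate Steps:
$s = 222$ ($s = - \frac{\left(-37\right) \left(29 - 17\right)}{2} = - \frac{\left(-37\right) 12}{2} = \left(- \frac{1}{2}\right) \left(-444\right) = 222$)
$O{\left(H \right)} = 15 - 3 H^{2}$ ($O{\left(H \right)} = - 3 \left(-5 + H H\right) = - 3 \left(-5 + H^{2}\right) = 15 - 3 H^{2}$)
$v = -6748$ ($v = - (222 + 6526) = \left(-1\right) 6748 = -6748$)
$\left(-17725 + m{\left(-104 \right)}\right) \left(O{\left(85 \right)} + v\right) = \left(-17725 + 37 \left(-104\right)\right) \left(\left(15 - 3 \cdot 85^{2}\right) - 6748\right) = \left(-17725 - 3848\right) \left(\left(15 - 21675\right) - 6748\right) = - 21573 \left(\left(15 - 21675\right) - 6748\right) = - 21573 \left(-21660 - 6748\right) = \left(-21573\right) \left(-28408\right) = 612845784$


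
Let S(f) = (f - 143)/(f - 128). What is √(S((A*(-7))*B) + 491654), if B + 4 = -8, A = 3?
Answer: √1889921355/62 ≈ 701.18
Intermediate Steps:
B = -12 (B = -4 - 8 = -12)
S(f) = (-143 + f)/(-128 + f)
√(S((A*(-7))*B) + 491654) = √((-143 + (3*(-7))*(-12))/(-128 + (3*(-7))*(-12)) + 491654) = √((-143 - 21*(-12))/(-128 - 21*(-12)) + 491654) = √((-143 + 252)/(-128 + 252) + 491654) = √(109/124 + 491654) = √(60965205/124) = √1889921355/62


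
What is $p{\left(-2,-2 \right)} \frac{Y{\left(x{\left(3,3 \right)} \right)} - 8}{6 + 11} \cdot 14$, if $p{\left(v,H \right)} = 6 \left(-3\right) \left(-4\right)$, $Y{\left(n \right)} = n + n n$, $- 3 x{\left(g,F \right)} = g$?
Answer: $- \frac{8064}{17} \approx -474.35$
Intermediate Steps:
$x{\left(g,F \right)} = - \frac{g}{3}$
$Y{\left(n \right)} = n + n^{2}$
$p{\left(v,H \right)} = 72$ ($p{\left(v,H \right)} = \left(-18\right) \left(-4\right) = 72$)
$p{\left(-2,-2 \right)} \frac{Y{\left(x{\left(3,3 \right)} \right)} - 8}{6 + 11} \cdot 14 = 72 \frac{\left(- \frac{1}{3}\right) 3 \left(1 - 1\right) - 8}{6 + 11} \cdot 14 = 72 \frac{- (1 - 1) - 8}{17} \cdot 14 = 72 \left(\left(-1\right) 0 - 8\right) \frac{1}{17} \cdot 14 = 72 \left(0 - 8\right) \frac{1}{17} \cdot 14 = 72 \left(\left(-8\right) \frac{1}{17}\right) 14 = 72 \left(- \frac{8}{17}\right) 14 = \left(- \frac{576}{17}\right) 14 = - \frac{8064}{17}$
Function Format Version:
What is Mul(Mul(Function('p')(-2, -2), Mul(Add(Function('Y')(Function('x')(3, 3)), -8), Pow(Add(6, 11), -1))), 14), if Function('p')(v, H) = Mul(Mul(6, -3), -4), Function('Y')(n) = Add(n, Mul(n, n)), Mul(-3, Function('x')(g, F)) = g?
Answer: Rational(-8064, 17) ≈ -474.35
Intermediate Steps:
Function('x')(g, F) = Mul(Rational(-1, 3), g)
Function('Y')(n) = Add(n, Pow(n, 2))
Function('p')(v, H) = 72 (Function('p')(v, H) = Mul(-18, -4) = 72)
Mul(Mul(Function('p')(-2, -2), Mul(Add(Function('Y')(Function('x')(3, 3)), -8), Pow(Add(6, 11), -1))), 14) = Mul(Mul(72, Mul(Add(Mul(Mul(Rational(-1, 3), 3), Add(1, Mul(Rational(-1, 3), 3))), -8), Pow(Add(6, 11), -1))), 14) = Mul(Mul(72, Mul(Add(Mul(-1, Add(1, -1)), -8), Pow(17, -1))), 14) = Mul(Mul(72, Mul(Add(Mul(-1, 0), -8), Rational(1, 17))), 14) = Mul(Mul(72, Mul(Add(0, -8), Rational(1, 17))), 14) = Mul(Mul(72, Mul(-8, Rational(1, 17))), 14) = Mul(Mul(72, Rational(-8, 17)), 14) = Mul(Rational(-576, 17), 14) = Rational(-8064, 17)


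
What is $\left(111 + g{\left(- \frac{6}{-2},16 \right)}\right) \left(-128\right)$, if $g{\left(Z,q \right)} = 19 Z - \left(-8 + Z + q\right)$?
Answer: $-20096$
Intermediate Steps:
$g{\left(Z,q \right)} = 8 - q + 18 Z$ ($g{\left(Z,q \right)} = 19 Z - \left(-8 + Z + q\right) = 8 - q + 18 Z$)
$\left(111 + g{\left(- \frac{6}{-2},16 \right)}\right) \left(-128\right) = \left(111 + \left(8 - 16 + 18 \left(- \frac{6}{-2}\right)\right)\right) \left(-128\right) = \left(111 + \left(8 - 16 + 18 \left(\left(-6\right) \left(- \frac{1}{2}\right)\right)\right)\right) \left(-128\right) = \left(111 + \left(8 - 16 + 18 \cdot 3\right)\right) \left(-128\right) = \left(111 + \left(8 - 16 + 54\right)\right) \left(-128\right) = \left(111 + 46\right) \left(-128\right) = 157 \left(-128\right) = -20096$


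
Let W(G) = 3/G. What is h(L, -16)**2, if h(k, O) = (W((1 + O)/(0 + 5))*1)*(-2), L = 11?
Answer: 4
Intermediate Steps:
h(k, O) = -6/(1/5 + O/5) (h(k, O) = ((3/(((1 + O)/(0 + 5))))*1)*(-2) = ((3/(((1 + O)/5)))*1)*(-2) = ((3/(((1 + O)*(1/5))))*1)*(-2) = ((3/(1/5 + O/5))*1)*(-2) = (3/(1/5 + O/5))*(-2) = -6/(1/5 + O/5))
h(L, -16)**2 = (-30/(1 - 16))**2 = (-30/(-15))**2 = (-30*(-1/15))**2 = 2**2 = 4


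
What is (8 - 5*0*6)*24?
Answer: 192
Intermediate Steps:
(8 - 5*0*6)*24 = (8 + 0*6)*24 = (8 + 0)*24 = 8*24 = 192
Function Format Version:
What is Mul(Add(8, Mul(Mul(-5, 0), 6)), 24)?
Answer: 192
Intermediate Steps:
Mul(Add(8, Mul(Mul(-5, 0), 6)), 24) = Mul(Add(8, Mul(0, 6)), 24) = Mul(Add(8, 0), 24) = Mul(8, 24) = 192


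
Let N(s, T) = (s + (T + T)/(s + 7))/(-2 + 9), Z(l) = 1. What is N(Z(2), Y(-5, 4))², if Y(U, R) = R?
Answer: 4/49 ≈ 0.081633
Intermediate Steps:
N(s, T) = s/7 + 2*T/(7*(7 + s)) (N(s, T) = (s + (2*T)/(7 + s))/7 = (s + 2*T/(7 + s))*(⅐) = s/7 + 2*T/(7*(7 + s)))
N(Z(2), Y(-5, 4))² = ((1² + 2*4 + 7*1)/(7*(7 + 1)))² = ((⅐)*(1 + 8 + 7)/8)² = ((⅐)*(⅛)*16)² = (2/7)² = 4/49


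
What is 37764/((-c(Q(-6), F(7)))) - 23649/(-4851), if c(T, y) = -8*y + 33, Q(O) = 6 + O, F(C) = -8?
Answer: -60299737/156849 ≈ -384.44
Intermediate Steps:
c(T, y) = 33 - 8*y
37764/((-c(Q(-6), F(7)))) - 23649/(-4851) = 37764/((-(33 - 8*(-8)))) - 23649/(-4851) = 37764/((-(33 + 64))) - 23649*(-1/4851) = 37764/((-1*97)) + 7883/1617 = 37764/(-97) + 7883/1617 = 37764*(-1/97) + 7883/1617 = -37764/97 + 7883/1617 = -60299737/156849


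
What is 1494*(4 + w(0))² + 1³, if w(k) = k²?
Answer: 23905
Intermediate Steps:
1494*(4 + w(0))² + 1³ = 1494*(4 + 0²)² + 1³ = 1494*(4 + 0)² + 1 = 1494*4² + 1 = 1494*16 + 1 = 23904 + 1 = 23905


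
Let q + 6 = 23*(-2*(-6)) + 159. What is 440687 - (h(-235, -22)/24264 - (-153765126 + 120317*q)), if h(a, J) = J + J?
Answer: -616963433425/6066 ≈ -1.0171e+8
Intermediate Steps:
q = 429 (q = -6 + (23*(-2*(-6)) + 159) = -6 + (23*12 + 159) = -6 + (276 + 159) = -6 + 435 = 429)
h(a, J) = 2*J
440687 - (h(-235, -22)/24264 - (-153765126 + 120317*q)) = 440687 - ((2*(-22))/24264 - 120317/(1/(-426*3 + 429))) = 440687 - (-44*1/24264 - 120317/(1/(-1278 + 429))) = 440687 - (-11/6066 - 120317/(1/(-849))) = 440687 - (-11/6066 - 120317/(-1/849)) = 440687 - (-11/6066 - 120317*(-849)) = 440687 - (-11/6066 + 102149133) = 440687 - 1*619636640767/6066 = 440687 - 619636640767/6066 = -616963433425/6066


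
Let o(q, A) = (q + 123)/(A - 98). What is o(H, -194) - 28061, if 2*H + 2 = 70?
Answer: -8193969/292 ≈ -28062.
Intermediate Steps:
H = 34 (H = -1 + (1/2)*70 = -1 + 35 = 34)
o(q, A) = (123 + q)/(-98 + A)
o(H, -194) - 28061 = (123 + 34)/(-98 - 194) - 28061 = 157/(-292) - 28061 = -1/292*157 - 28061 = -157/292 - 28061 = -8193969/292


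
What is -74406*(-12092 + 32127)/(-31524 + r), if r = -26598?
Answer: 248454035/9687 ≈ 25648.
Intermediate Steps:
-74406*(-12092 + 32127)/(-31524 + r) = -74406*(-12092 + 32127)/(-31524 - 26598) = -74406/((-58122/20035)) = -74406/((-58122*1/20035)) = -74406/(-58122/20035) = -74406*(-20035/58122) = 248454035/9687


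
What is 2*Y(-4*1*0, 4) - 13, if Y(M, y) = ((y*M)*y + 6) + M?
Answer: -1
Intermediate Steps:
Y(M, y) = 6 + M + M*y² (Y(M, y) = ((M*y)*y + 6) + M = (M*y² + 6) + M = (6 + M*y²) + M = 6 + M + M*y²)
2*Y(-4*1*0, 4) - 13 = 2*(6 - 4*1*0 + (-4*1*0)*4²) - 13 = 2*(6 - 4*0 - 4*0*16) - 13 = 2*(6 + 0 + 0*16) - 13 = 2*(6 + 0 + 0) - 13 = 2*6 - 13 = 12 - 13 = -1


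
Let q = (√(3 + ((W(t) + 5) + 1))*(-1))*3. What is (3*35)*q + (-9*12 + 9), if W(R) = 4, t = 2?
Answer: -99 - 315*√13 ≈ -1234.7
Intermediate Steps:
q = -3*√13 (q = (√(3 + ((4 + 5) + 1))*(-1))*3 = (√(3 + (9 + 1))*(-1))*3 = (√(3 + 10)*(-1))*3 = (√13*(-1))*3 = -√13*3 = -3*√13 ≈ -10.817)
(3*35)*q + (-9*12 + 9) = (3*35)*(-3*√13) + (-9*12 + 9) = 105*(-3*√13) + (-108 + 9) = -315*√13 - 99 = -99 - 315*√13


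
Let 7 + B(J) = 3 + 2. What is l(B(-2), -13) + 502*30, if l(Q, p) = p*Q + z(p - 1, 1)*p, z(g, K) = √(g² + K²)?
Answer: 15086 - 13*√197 ≈ 14904.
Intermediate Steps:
z(g, K) = √(K² + g²)
B(J) = -2 (B(J) = -7 + (3 + 2) = -7 + 5 = -2)
l(Q, p) = Q*p + p*√(1 + (-1 + p)²) (l(Q, p) = p*Q + √(1² + (p - 1)²)*p = Q*p + √(1 + (-1 + p)²)*p = Q*p + p*√(1 + (-1 + p)²))
l(B(-2), -13) + 502*30 = -13*(-2 + √(1 + (-1 - 13)²)) + 502*30 = -13*(-2 + √(1 + (-14)²)) + 15060 = -13*(-2 + √(1 + 196)) + 15060 = -13*(-2 + √197) + 15060 = (26 - 13*√197) + 15060 = 15086 - 13*√197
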